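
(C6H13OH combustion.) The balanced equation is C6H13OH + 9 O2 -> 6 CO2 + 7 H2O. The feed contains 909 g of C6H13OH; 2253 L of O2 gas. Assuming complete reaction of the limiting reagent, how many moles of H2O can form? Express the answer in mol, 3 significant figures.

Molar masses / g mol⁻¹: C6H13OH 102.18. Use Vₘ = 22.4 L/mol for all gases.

n(C6H13OH) = 909.0 / 102.18 = 8.896 mol
n(O2) = 2253 / 22.4 = 100.6 mol
n/ν → C6H13OH: 8.896, O2: 11.18; C6H13OH is limiting.
n(H2O) = (7/1) × 8.896 = 62.27 mol

62.3 mol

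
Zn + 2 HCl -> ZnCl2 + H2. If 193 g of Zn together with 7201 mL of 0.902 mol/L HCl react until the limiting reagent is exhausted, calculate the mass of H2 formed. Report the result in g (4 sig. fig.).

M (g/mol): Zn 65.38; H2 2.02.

5.963 g

n(Zn) = 193.0 / 65.38 = 2.952 mol
n(HCl) = 0.902 × 7201/1000 = 6.495 mol
n/ν for Zn = 2.952/1 = 2.952
n/ν for HCl = 6.495/2 = 3.248
Smallest n/ν is Zn → limiting reagent.
n(H2) = (1/1) × 2.952 = 2.952 mol
mass = 2.952 × 2.02 = 5.963 g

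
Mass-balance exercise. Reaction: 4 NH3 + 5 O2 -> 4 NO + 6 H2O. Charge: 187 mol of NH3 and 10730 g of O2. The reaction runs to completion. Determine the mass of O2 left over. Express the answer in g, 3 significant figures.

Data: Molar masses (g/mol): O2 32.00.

3250 g

n(NH3) = 187.0 mol
n(O2) = 10730 / 32.00 = 335.3 mol
n/ν → NH3: 46.75, O2: 67.06; NH3 is limiting.
O2 consumed = (5/4) × 187.0 = 233.8 mol
O2 remaining = 335.3 − 233.8 = 101.5 mol
mass = 101.5 × 32.00 = 3248 g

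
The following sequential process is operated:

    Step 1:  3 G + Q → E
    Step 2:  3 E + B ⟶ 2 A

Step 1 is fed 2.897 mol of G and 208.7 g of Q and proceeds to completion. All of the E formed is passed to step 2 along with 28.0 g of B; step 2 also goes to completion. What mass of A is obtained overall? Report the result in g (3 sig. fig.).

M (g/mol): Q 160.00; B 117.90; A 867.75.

412 g

Step 1:
n(G) = 2.897 mol
n(Q) = 208.7 / 160.00 = 1.304 mol
n/ν for G = 2.897/3 = 0.9657
n/ν for Q = 1.304/1 = 1.304
Smallest n/ν is G → limiting reagent.
n(E) produced = (1/3) × 2.897 = 0.9657 mol
Step 2:
n(E) available = 0.9657 mol
n(B) = 28.00 / 117.90 = 0.2375 mol
n/ν for E = 0.9657/3 = 0.3219
n/ν for B = 0.2375/1 = 0.2375
Smallest n/ν is B → limiting reagent.
n(A) = (2/1) × 0.2375 = 0.4750 mol
mass = 0.4750 × 867.75 = 412.2 g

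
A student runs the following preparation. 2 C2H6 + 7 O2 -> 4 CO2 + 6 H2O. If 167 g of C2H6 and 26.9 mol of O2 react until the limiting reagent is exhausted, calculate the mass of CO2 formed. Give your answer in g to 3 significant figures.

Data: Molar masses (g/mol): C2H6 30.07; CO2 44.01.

n(C2H6) = 167.0 / 30.07 = 5.554 mol
n(O2) = 26.90 mol
n/ν for C2H6 = 5.554/2 = 2.777
n/ν for O2 = 26.90/7 = 3.843
Smallest n/ν is C2H6 → limiting reagent.
n(CO2) = (4/2) × 5.554 = 11.11 mol
mass = 11.11 × 44.01 = 489.0 g

489 g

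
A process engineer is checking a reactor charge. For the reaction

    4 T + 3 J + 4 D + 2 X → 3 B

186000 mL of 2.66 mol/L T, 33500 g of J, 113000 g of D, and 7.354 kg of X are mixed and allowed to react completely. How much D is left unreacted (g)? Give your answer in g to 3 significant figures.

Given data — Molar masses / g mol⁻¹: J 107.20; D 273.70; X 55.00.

39800 g

n(T) = 2.66 × 186000/1000 = 494.8 mol
n(J) = 33500 / 107.20 = 312.5 mol
n(D) = 113000 / 273.70 = 412.9 mol
n(X) = 7.354×1000 / 55.00 = 133.7 mol
n/ν for T = 494.8/4 = 123.7
n/ν for J = 312.5/3 = 104.2
n/ν for D = 412.9/4 = 103.2
n/ν for X = 133.7/2 = 66.85
Smallest n/ν is X → limiting reagent.
D consumed = (4/2) × 133.7 = 267.4 mol
D remaining = 412.9 − 267.4 = 145.5 mol
mass = 145.5 × 273.70 = 39820 g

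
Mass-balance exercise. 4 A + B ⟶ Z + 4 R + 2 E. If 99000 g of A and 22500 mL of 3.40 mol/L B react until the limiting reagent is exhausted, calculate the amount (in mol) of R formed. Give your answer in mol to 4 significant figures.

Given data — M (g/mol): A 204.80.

306.0 mol

n(A) = 99000 / 204.80 = 483.4 mol
n(B) = 3.40 × 22500/1000 = 76.50 mol
n/ν for A = 483.4/4 = 120.9
n/ν for B = 76.50/1 = 76.50
Smallest n/ν is B → limiting reagent.
n(R) = (4/1) × 76.50 = 306.0 mol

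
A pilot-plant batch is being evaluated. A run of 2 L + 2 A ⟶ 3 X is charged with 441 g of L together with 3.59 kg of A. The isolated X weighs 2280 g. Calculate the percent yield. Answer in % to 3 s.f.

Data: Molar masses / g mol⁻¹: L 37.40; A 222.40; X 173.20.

74.4 %

n(L) = 441.0 / 37.40 = 11.79 mol
n(A) = 3.590×1000 / 222.40 = 16.14 mol
n/ν for L = 11.79/2 = 5.895
n/ν for A = 16.14/2 = 8.070
Smallest n/ν is L → limiting reagent.
theoretical n(X) = (3/2) × 11.79 = 17.69 mol → 3064 g
% yield = 2280 / 3064 × 100 = 74.41 %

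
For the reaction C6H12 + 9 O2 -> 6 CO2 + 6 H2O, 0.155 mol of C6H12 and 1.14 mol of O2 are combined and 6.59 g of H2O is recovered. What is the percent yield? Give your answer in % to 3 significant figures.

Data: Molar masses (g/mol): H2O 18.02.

48.1 %

n(C6H12) = 0.1550 mol
n(O2) = 1.140 mol
n/ν for C6H12 = 0.1550/1 = 0.1550
n/ν for O2 = 1.140/9 = 0.1267
Smallest n/ν is O2 → limiting reagent.
theoretical n(H2O) = (6/9) × 1.140 = 0.7600 mol → 13.70 g
% yield = 6.59 / 13.70 × 100 = 48.10 %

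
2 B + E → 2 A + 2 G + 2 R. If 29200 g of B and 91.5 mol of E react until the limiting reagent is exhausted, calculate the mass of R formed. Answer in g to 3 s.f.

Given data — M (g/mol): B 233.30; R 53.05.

6640 g

n(B) = 29200 / 233.30 = 125.2 mol
n(E) = 91.50 mol
n/ν for B = 125.2/2 = 62.60
n/ν for E = 91.50/1 = 91.50
Smallest n/ν is B → limiting reagent.
n(R) = (2/2) × 125.2 = 125.2 mol
mass = 125.2 × 53.05 = 6642 g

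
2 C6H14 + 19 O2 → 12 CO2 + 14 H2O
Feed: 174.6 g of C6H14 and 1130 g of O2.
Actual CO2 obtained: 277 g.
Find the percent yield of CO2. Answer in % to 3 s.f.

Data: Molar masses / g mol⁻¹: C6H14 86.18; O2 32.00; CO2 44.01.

51.8 %

n(C6H14) = 174.6 / 86.18 = 2.026 mol
n(O2) = 1130 / 32.00 = 35.31 mol
n/ν for C6H14 = 2.026/2 = 1.013
n/ν for O2 = 35.31/19 = 1.858
Smallest n/ν is C6H14 → limiting reagent.
theoretical n(CO2) = (12/2) × 2.026 = 12.16 mol → 535.2 g
% yield = 277 / 535.2 × 100 = 51.76 %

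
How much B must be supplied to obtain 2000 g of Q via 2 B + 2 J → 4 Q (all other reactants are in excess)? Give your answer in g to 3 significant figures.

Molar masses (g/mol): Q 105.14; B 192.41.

n(Q) = 2000 / 105.14 = 19.02 mol
n(B) = (2/4) × 19.02 = 9.510 mol
mass = 9.510 × 192.41 = 1830 g

1830 g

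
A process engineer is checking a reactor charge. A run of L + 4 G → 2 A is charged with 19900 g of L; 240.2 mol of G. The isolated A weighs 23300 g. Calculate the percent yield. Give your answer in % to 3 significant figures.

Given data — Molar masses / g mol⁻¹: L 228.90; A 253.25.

n(L) = 19900 / 228.90 = 86.94 mol
n(G) = 240.2 mol
n/ν for L = 86.94/1 = 86.94
n/ν for G = 240.2/4 = 60.05
Smallest n/ν is G → limiting reagent.
theoretical n(A) = (2/4) × 240.2 = 120.1 mol → 30420 g
% yield = 23300 / 30420 × 100 = 76.59 %

76.6 %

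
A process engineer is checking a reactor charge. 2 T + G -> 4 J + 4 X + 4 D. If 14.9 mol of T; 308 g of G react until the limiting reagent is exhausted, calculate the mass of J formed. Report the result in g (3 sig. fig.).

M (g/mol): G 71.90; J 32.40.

n(T) = 14.90 mol
n(G) = 308.0 / 71.90 = 4.284 mol
n/ν for T = 14.90/2 = 7.450
n/ν for G = 4.284/1 = 4.284
Smallest n/ν is G → limiting reagent.
n(J) = (4/1) × 4.284 = 17.14 mol
mass = 17.14 × 32.40 = 555.3 g

555 g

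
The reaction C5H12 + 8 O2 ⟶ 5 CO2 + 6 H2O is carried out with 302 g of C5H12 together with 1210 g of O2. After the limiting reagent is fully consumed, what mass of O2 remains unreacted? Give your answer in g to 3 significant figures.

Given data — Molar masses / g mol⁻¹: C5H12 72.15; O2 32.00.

n(C5H12) = 302.0 / 72.15 = 4.186 mol
n(O2) = 1210 / 32.00 = 37.81 mol
n/ν for C5H12 = 4.186/1 = 4.186
n/ν for O2 = 37.81/8 = 4.726
Smallest n/ν is C5H12 → limiting reagent.
O2 consumed = (8/1) × 4.186 = 33.49 mol
O2 remaining = 37.81 − 33.49 = 4.320 mol
mass = 4.320 × 32.00 = 138.2 g

138 g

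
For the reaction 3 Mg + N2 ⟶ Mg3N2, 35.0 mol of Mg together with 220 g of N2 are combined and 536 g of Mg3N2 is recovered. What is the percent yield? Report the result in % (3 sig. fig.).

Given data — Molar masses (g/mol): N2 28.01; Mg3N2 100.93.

n(Mg) = 35.00 mol
n(N2) = 220.0 / 28.01 = 7.854 mol
n/ν for Mg = 35.00/3 = 11.67
n/ν for N2 = 7.854/1 = 7.854
Smallest n/ν is N2 → limiting reagent.
theoretical n(Mg3N2) = (1/1) × 7.854 = 7.854 mol → 792.7 g
% yield = 536 / 792.7 × 100 = 67.62 %

67.6 %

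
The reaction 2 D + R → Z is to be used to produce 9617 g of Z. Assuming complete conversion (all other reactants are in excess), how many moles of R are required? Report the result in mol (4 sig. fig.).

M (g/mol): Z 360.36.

n(Z) = 9617 / 360.36 = 26.69 mol
n(R) = (1/1) × 26.69 = 26.69 mol

26.69 mol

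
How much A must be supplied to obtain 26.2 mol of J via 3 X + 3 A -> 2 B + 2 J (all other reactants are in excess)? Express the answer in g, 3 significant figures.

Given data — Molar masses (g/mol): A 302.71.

n(J) = 26.20 mol
n(A) = (3/2) × 26.20 = 39.30 mol
mass = 39.30 × 302.71 = 11900 g

11900 g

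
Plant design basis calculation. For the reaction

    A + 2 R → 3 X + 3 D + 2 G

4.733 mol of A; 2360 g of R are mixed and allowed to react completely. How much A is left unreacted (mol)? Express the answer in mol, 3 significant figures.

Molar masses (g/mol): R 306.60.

0.884 mol

n(A) = 4.733 mol
n(R) = 2360 / 306.60 = 7.697 mol
n/ν for A = 4.733/1 = 4.733
n/ν for R = 7.697/2 = 3.849
Smallest n/ν is R → limiting reagent.
A consumed = (1/2) × 7.697 = 3.849 mol
A remaining = 4.733 − 3.849 = 0.8840 mol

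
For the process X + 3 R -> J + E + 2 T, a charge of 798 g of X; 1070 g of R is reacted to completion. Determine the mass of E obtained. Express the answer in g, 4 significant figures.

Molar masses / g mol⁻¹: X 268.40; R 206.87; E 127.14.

219.2 g

n(X) = 798.0 / 268.40 = 2.973 mol
n(R) = 1070 / 206.87 = 5.172 mol
n/ν for X = 2.973/1 = 2.973
n/ν for R = 5.172/3 = 1.724
Smallest n/ν is R → limiting reagent.
n(E) = (1/3) × 5.172 = 1.724 mol
mass = 1.724 × 127.14 = 219.2 g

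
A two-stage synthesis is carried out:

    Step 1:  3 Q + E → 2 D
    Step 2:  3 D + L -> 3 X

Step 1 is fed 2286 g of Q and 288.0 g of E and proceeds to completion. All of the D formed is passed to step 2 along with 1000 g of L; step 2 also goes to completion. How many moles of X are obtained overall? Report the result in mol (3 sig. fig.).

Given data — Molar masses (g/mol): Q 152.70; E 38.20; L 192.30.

9.98 mol

Step 1:
n(Q) = 2286 / 152.70 = 14.97 mol
n(E) = 288.0 / 38.20 = 7.539 mol
n/ν for Q = 14.97/3 = 4.990
n/ν for E = 7.539/1 = 7.539
Smallest n/ν is Q → limiting reagent.
n(D) produced = (2/3) × 14.97 = 9.980 mol
Step 2:
n(D) available = 9.980 mol
n(L) = 1000 / 192.30 = 5.200 mol
n/ν for D = 9.980/3 = 3.327
n/ν for L = 5.200/1 = 5.200
Smallest n/ν is D → limiting reagent.
n(X) = (3/3) × 9.980 = 9.980 mol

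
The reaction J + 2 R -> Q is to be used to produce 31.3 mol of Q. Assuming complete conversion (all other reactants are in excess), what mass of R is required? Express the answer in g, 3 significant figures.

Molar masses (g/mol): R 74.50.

4660 g

n(Q) = 31.30 mol
n(R) = (2/1) × 31.30 = 62.60 mol
mass = 62.60 × 74.50 = 4664 g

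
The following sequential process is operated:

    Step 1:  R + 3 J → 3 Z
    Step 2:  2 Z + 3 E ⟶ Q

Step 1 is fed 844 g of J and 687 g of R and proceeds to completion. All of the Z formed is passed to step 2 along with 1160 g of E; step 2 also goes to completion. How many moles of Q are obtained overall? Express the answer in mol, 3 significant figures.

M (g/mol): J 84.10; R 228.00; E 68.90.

4.52 mol

Step 1:
n(J) = 844.0 / 84.10 = 10.04 mol
n(R) = 687.0 / 228.00 = 3.013 mol
n/ν for J = 10.04/3 = 3.347
n/ν for R = 3.013/1 = 3.013
Smallest n/ν is R → limiting reagent.
n(Z) produced = (3/1) × 3.013 = 9.039 mol
Step 2:
n(Z) available = 9.039 mol
n(E) = 1160 / 68.90 = 16.84 mol
n/ν for Z = 9.039/2 = 4.520
n/ν for E = 16.84/3 = 5.613
Smallest n/ν is Z → limiting reagent.
n(Q) = (1/2) × 9.039 = 4.520 mol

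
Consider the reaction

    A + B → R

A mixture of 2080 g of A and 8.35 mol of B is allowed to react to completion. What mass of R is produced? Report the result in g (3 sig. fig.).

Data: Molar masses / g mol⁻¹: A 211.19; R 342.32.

n(A) = 2080 / 211.19 = 9.849 mol
n(B) = 8.350 mol
n/ν for A = 9.849/1 = 9.849
n/ν for B = 8.350/1 = 8.350
Smallest n/ν is B → limiting reagent.
n(R) = (1/1) × 8.350 = 8.350 mol
mass = 8.350 × 342.32 = 2858 g

2860 g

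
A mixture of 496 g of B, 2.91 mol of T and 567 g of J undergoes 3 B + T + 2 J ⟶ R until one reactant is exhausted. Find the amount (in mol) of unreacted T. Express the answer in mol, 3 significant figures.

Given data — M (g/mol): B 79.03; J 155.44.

1.09 mol

n(B) = 496.0 / 79.03 = 6.276 mol
n(T) = 2.910 mol
n(J) = 567.0 / 155.44 = 3.648 mol
n/ν for B = 6.276/3 = 2.092
n/ν for T = 2.910/1 = 2.910
n/ν for J = 3.648/2 = 1.824
Smallest n/ν is J → limiting reagent.
T consumed = (1/2) × 3.648 = 1.824 mol
T remaining = 2.910 − 1.824 = 1.086 mol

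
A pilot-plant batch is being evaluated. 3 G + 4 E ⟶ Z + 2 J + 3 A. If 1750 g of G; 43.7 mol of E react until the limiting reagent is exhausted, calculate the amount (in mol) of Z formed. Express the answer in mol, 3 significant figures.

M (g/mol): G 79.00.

7.38 mol

n(G) = 1750 / 79.00 = 22.15 mol
n(E) = 43.70 mol
n/ν for G = 22.15/3 = 7.383
n/ν for E = 43.70/4 = 10.93
Smallest n/ν is G → limiting reagent.
n(Z) = (1/3) × 22.15 = 7.383 mol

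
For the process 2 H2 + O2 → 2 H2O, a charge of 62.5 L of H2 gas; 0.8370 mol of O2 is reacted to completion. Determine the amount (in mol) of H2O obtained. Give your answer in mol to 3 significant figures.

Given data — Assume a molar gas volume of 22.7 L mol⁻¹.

1.67 mol

n(H2) = 62.50 / 22.7 = 2.753 mol
n(O2) = 0.8370 mol
n/ν → H2: 1.377, O2: 0.8370; O2 is limiting.
n(H2O) = (2/1) × 0.8370 = 1.674 mol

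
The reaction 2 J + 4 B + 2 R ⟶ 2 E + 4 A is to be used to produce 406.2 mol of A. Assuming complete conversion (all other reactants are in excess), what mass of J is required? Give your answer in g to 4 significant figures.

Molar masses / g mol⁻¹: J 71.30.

14480 g

n(A) = 406.2 mol
n(J) = (2/4) × 406.2 = 203.1 mol
mass = 203.1 × 71.30 = 14480 g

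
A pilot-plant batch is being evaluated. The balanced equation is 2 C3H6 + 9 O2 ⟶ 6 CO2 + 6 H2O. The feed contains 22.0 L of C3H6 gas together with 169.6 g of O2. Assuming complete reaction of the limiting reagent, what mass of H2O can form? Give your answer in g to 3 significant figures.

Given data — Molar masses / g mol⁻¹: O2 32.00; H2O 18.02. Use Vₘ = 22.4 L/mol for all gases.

53.1 g

n(C3H6) = 22.00 / 22.4 = 0.9821 mol
n(O2) = 169.6 / 32.00 = 5.300 mol
n/ν → C3H6: 0.4911, O2: 0.5889; C3H6 is limiting.
n(H2O) = (6/2) × 0.9821 = 2.946 mol
mass = 2.946 × 18.02 = 53.09 g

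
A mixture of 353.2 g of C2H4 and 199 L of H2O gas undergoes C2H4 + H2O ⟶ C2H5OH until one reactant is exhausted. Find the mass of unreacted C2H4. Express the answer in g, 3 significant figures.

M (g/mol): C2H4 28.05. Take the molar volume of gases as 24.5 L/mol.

125 g

n(C2H4) = 353.2 / 28.05 = 12.59 mol
n(H2O) = 199.0 / 24.5 = 8.122 mol
n/ν for C2H4 = 12.59/1 = 12.59
n/ν for H2O = 8.122/1 = 8.122
Smallest n/ν is H2O → limiting reagent.
C2H4 consumed = (1/1) × 8.122 = 8.122 mol
C2H4 remaining = 12.59 − 8.122 = 4.468 mol
mass = 4.468 × 28.05 = 125.3 g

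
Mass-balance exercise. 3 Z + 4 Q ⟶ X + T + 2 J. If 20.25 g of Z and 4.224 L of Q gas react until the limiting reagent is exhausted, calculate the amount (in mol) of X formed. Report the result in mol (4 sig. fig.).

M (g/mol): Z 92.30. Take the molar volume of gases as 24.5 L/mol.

0.04310 mol

n(Z) = 20.25 / 92.30 = 0.2194 mol
n(Q) = 4.224 / 24.5 = 0.1724 mol
n/ν → Z: 0.07313, Q: 0.04310; Q is limiting.
n(X) = (1/4) × 0.1724 = 0.04310 mol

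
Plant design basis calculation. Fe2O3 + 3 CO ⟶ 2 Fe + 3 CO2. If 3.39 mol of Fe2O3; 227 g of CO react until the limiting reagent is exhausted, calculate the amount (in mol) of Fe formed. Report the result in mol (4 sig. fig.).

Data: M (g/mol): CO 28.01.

5.403 mol

n(Fe2O3) = 3.390 mol
n(CO) = 227.0 / 28.01 = 8.104 mol
n/ν for Fe2O3 = 3.390/1 = 3.390
n/ν for CO = 8.104/3 = 2.701
Smallest n/ν is CO → limiting reagent.
n(Fe) = (2/3) × 8.104 = 5.403 mol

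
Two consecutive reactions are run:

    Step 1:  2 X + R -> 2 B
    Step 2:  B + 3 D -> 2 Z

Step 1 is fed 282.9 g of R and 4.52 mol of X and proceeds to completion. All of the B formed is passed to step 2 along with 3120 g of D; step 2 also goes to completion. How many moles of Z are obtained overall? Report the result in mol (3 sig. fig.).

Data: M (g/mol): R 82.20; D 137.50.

Step 1:
n(R) = 282.9 / 82.20 = 3.442 mol
n(X) = 4.520 mol
n/ν → R: 3.442, X: 2.260; X is limiting.
n(B) produced = (2/2) × 4.520 = 4.520 mol
Step 2:
n(B) available = 4.520 mol
n(D) = 3120 / 137.50 = 22.69 mol
n/ν → B: 4.520, D: 7.563; B is limiting.
n(Z) = (2/1) × 4.520 = 9.040 mol

9.04 mol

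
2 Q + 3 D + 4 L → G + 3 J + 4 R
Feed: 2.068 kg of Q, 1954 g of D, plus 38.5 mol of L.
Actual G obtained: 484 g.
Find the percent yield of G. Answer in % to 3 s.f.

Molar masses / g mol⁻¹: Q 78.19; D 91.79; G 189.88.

35.9 %

n(Q) = 2.068×1000 / 78.19 = 26.45 mol
n(D) = 1954 / 91.79 = 21.29 mol
n(L) = 38.50 mol
n/ν → Q: 13.23, D: 7.097, L: 9.625; D is limiting.
theoretical n(G) = (1/3) × 21.29 = 7.097 mol → 1348 g
% yield = 484 / 1348 × 100 = 35.91 %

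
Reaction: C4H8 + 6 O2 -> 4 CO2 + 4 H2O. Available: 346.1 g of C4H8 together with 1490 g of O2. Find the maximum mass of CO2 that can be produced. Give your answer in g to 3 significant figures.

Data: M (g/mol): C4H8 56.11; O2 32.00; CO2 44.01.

1090 g

n(C4H8) = 346.1 / 56.11 = 6.168 mol
n(O2) = 1490 / 32.00 = 46.56 mol
n/ν → C4H8: 6.168, O2: 7.760; C4H8 is limiting.
n(CO2) = (4/1) × 6.168 = 24.67 mol
mass = 24.67 × 44.01 = 1086 g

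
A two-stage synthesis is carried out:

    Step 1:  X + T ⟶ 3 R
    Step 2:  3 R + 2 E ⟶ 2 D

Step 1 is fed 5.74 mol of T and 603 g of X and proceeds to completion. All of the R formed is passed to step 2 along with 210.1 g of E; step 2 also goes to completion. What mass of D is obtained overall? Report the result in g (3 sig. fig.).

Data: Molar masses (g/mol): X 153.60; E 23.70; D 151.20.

Step 1:
n(T) = 5.740 mol
n(X) = 603.0 / 153.60 = 3.926 mol
n/ν → T: 5.740, X: 3.926; X is limiting.
n(R) produced = (3/1) × 3.926 = 11.78 mol
Step 2:
n(R) available = 11.78 mol
n(E) = 210.1 / 23.70 = 8.865 mol
n/ν → R: 3.927, E: 4.433; R is limiting.
n(D) = (2/3) × 11.78 = 7.853 mol
mass = 7.853 × 151.20 = 1187 g

1190 g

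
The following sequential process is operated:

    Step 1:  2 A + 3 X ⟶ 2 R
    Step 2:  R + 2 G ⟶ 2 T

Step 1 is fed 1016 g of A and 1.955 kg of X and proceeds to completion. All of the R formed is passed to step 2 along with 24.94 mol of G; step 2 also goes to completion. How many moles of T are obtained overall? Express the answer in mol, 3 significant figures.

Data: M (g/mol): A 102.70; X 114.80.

19.8 mol

Step 1:
n(A) = 1016 / 102.70 = 9.893 mol
n(X) = 1.955×1000 / 114.80 = 17.03 mol
n/ν → A: 4.947, X: 5.677; A is limiting.
n(R) produced = (2/2) × 9.893 = 9.893 mol
Step 2:
n(R) available = 9.893 mol
n(G) = 24.94 mol
n/ν → R: 9.893, G: 12.47; R is limiting.
n(T) = (2/1) × 9.893 = 19.79 mol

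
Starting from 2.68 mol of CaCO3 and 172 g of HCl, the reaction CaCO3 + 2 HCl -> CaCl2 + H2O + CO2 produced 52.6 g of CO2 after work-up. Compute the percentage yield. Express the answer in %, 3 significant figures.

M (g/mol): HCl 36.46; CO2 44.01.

n(CaCO3) = 2.680 mol
n(HCl) = 172.0 / 36.46 = 4.717 mol
n/ν for CaCO3 = 2.680/1 = 2.680
n/ν for HCl = 4.717/2 = 2.359
Smallest n/ν is HCl → limiting reagent.
theoretical n(CO2) = (1/2) × 4.717 = 2.359 mol → 103.8 g
% yield = 52.6 / 103.8 × 100 = 50.67 %

50.7 %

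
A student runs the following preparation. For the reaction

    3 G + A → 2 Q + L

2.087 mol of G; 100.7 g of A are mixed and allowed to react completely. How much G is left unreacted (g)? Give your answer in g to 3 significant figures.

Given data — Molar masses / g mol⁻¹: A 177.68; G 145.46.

56.3 g

n(G) = 2.087 mol
n(A) = 100.7 / 177.68 = 0.5667 mol
n/ν for G = 2.087/3 = 0.6957
n/ν for A = 0.5667/1 = 0.5667
Smallest n/ν is A → limiting reagent.
G consumed = (3/1) × 0.5667 = 1.700 mol
G remaining = 2.087 − 1.700 = 0.3870 mol
mass = 0.3870 × 145.46 = 56.29 g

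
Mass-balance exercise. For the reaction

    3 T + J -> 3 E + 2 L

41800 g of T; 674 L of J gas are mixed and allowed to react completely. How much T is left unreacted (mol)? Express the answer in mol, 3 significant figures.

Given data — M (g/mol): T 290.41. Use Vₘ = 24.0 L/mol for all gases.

n(T) = 41800 / 290.41 = 143.9 mol
n(J) = 674.0 / 24.0 = 28.08 mol
n/ν for T = 143.9/3 = 47.97
n/ν for J = 28.08/1 = 28.08
Smallest n/ν is J → limiting reagent.
T consumed = (3/1) × 28.08 = 84.24 mol
T remaining = 143.9 − 84.24 = 59.66 mol

59.7 mol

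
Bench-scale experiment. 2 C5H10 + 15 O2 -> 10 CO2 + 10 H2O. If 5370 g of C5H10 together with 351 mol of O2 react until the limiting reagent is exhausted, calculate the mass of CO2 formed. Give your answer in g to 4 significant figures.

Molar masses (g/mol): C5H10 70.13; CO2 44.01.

n(C5H10) = 5370 / 70.13 = 76.57 mol
n(O2) = 351.0 mol
n/ν for C5H10 = 76.57/2 = 38.29
n/ν for O2 = 351.0/15 = 23.40
Smallest n/ν is O2 → limiting reagent.
n(CO2) = (10/15) × 351.0 = 234.0 mol
mass = 234.0 × 44.01 = 10300 g

10300 g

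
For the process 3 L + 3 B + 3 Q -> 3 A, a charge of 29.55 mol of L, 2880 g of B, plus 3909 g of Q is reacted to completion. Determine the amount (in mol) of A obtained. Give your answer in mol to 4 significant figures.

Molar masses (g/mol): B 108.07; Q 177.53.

n(L) = 29.55 mol
n(B) = 2880 / 108.07 = 26.65 mol
n(Q) = 3909 / 177.53 = 22.02 mol
n/ν for L = 29.55/3 = 9.850
n/ν for B = 26.65/3 = 8.883
n/ν for Q = 22.02/3 = 7.340
Smallest n/ν is Q → limiting reagent.
n(A) = (3/3) × 22.02 = 22.02 mol

22.02 mol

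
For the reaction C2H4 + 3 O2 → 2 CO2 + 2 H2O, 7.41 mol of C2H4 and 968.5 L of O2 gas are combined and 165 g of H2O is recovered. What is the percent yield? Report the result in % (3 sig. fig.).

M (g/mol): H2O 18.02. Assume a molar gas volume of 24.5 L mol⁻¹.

n(C2H4) = 7.410 mol
n(O2) = 968.5 / 24.5 = 39.53 mol
n/ν → C2H4: 7.410, O2: 13.18; C2H4 is limiting.
theoretical n(H2O) = (2/1) × 7.410 = 14.82 mol → 267.1 g
% yield = 165 / 267.1 × 100 = 61.77 %

61.8 %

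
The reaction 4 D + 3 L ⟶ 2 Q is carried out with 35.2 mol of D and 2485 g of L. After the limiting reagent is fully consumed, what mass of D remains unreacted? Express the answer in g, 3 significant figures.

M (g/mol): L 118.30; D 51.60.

371 g

n(D) = 35.20 mol
n(L) = 2485 / 118.30 = 21.01 mol
n/ν → D: 8.800, L: 7.003; L is limiting.
D consumed = (4/3) × 21.01 = 28.01 mol
D remaining = 35.20 − 28.01 = 7.190 mol
mass = 7.190 × 51.60 = 371.0 g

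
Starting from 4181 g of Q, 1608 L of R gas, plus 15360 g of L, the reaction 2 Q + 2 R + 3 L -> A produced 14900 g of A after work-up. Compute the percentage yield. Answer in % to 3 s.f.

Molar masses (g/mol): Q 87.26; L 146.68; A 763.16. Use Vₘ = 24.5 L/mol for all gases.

81.5 %

n(Q) = 4181 / 87.26 = 47.91 mol
n(R) = 1608 / 24.5 = 65.63 mol
n(L) = 15360 / 146.68 = 104.7 mol
n/ν for Q = 47.91/2 = 23.96
n/ν for R = 65.63/2 = 32.82
n/ν for L = 104.7/3 = 34.90
Smallest n/ν is Q → limiting reagent.
theoretical n(A) = (1/2) × 47.91 = 23.96 mol → 18290 g
% yield = 14900 / 18290 × 100 = 81.47 %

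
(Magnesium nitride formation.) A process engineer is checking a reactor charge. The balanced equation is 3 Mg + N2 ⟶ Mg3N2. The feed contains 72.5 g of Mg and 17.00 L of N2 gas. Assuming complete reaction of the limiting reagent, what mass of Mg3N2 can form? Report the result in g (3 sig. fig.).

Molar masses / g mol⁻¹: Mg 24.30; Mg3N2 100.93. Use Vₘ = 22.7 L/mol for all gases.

75.6 g

n(Mg) = 72.50 / 24.30 = 2.984 mol
n(N2) = 17.00 / 22.7 = 0.7489 mol
n/ν → Mg: 0.9947, N2: 0.7489; N2 is limiting.
n(Mg3N2) = (1/1) × 0.7489 = 0.7489 mol
mass = 0.7489 × 100.93 = 75.59 g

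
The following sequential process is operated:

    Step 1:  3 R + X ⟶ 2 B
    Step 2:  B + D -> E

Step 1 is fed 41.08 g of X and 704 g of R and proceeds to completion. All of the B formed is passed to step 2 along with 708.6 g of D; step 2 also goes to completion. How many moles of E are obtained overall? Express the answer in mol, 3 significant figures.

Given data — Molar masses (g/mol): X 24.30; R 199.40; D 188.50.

2.35 mol

Step 1:
n(X) = 41.08 / 24.30 = 1.691 mol
n(R) = 704.0 / 199.40 = 3.531 mol
n/ν for X = 1.691/1 = 1.691
n/ν for R = 3.531/3 = 1.177
Smallest n/ν is R → limiting reagent.
n(B) produced = (2/3) × 3.531 = 2.354 mol
Step 2:
n(B) available = 2.354 mol
n(D) = 708.6 / 188.50 = 3.759 mol
n/ν for B = 2.354/1 = 2.354
n/ν for D = 3.759/1 = 3.759
Smallest n/ν is B → limiting reagent.
n(E) = (1/1) × 2.354 = 2.354 mol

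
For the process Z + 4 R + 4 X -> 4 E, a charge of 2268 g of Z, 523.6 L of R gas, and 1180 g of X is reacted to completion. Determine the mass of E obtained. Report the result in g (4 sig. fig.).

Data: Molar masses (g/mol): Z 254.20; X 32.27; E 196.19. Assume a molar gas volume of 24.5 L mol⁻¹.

4193 g

n(Z) = 2268 / 254.20 = 8.922 mol
n(R) = 523.6 / 24.5 = 21.37 mol
n(X) = 1180 / 32.27 = 36.57 mol
n/ν for Z = 8.922/1 = 8.922
n/ν for R = 21.37/4 = 5.343
n/ν for X = 36.57/4 = 9.143
Smallest n/ν is R → limiting reagent.
n(E) = (4/4) × 21.37 = 21.37 mol
mass = 21.37 × 196.19 = 4193 g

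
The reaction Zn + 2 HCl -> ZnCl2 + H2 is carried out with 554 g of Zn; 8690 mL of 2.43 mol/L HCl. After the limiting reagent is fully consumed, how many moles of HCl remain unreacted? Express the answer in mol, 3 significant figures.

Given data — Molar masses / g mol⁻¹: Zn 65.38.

n(Zn) = 554.0 / 65.38 = 8.474 mol
n(HCl) = 2.43 × 8690/1000 = 21.12 mol
n/ν for Zn = 8.474/1 = 8.474
n/ν for HCl = 21.12/2 = 10.56
Smallest n/ν is Zn → limiting reagent.
HCl consumed = (2/1) × 8.474 = 16.95 mol
HCl remaining = 21.12 − 16.95 = 4.170 mol

4.17 mol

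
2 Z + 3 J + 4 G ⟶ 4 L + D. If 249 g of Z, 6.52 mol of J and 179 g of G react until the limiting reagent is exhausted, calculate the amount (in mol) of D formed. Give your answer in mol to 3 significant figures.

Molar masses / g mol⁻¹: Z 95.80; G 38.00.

1.18 mol

n(Z) = 249.0 / 95.80 = 2.599 mol
n(J) = 6.520 mol
n(G) = 179.0 / 38.00 = 4.711 mol
n/ν for Z = 2.599/2 = 1.300
n/ν for J = 6.520/3 = 2.173
n/ν for G = 4.711/4 = 1.178
Smallest n/ν is G → limiting reagent.
n(D) = (1/4) × 4.711 = 1.178 mol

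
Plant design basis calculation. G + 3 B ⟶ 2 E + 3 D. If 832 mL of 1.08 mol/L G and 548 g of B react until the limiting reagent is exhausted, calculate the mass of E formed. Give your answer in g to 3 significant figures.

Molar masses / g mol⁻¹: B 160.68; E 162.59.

n(G) = 1.08 × 832.0/1000 = 0.8986 mol
n(B) = 548.0 / 160.68 = 3.411 mol
n/ν for G = 0.8986/1 = 0.8986
n/ν for B = 3.411/3 = 1.137
Smallest n/ν is G → limiting reagent.
n(E) = (2/1) × 0.8986 = 1.797 mol
mass = 1.797 × 162.59 = 292.2 g

292 g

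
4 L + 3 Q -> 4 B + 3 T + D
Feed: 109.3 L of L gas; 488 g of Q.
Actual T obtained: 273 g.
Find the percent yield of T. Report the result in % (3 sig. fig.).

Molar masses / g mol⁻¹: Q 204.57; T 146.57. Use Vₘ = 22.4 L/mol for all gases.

n(L) = 109.3 / 22.4 = 4.879 mol
n(Q) = 488.0 / 204.57 = 2.385 mol
n/ν for L = 4.879/4 = 1.220
n/ν for Q = 2.385/3 = 0.7950
Smallest n/ν is Q → limiting reagent.
theoretical n(T) = (3/3) × 2.385 = 2.385 mol → 349.6 g
% yield = 273 / 349.6 × 100 = 78.09 %

78.1 %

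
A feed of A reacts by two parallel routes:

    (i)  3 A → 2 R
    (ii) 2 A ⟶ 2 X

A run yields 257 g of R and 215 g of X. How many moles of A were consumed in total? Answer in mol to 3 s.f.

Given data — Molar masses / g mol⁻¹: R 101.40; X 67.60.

6.98 mol

n(R) = 257 / 101.40 = 2.535 mol
n(X) = 215 / 67.60 = 3.180 mol
n(A) via (i) = (3/2)×2.535 = 3.803 mol
n(A) via (ii) = (2/2)×3.180 = 3.180 mol
total n(A) = 3.803 + 3.180 = 6.983 mol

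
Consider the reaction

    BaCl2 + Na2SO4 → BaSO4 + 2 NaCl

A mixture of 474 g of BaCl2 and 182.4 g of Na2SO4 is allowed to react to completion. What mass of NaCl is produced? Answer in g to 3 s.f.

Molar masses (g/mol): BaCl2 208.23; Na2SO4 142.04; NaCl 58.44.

n(BaCl2) = 474.0 / 208.23 = 2.276 mol
n(Na2SO4) = 182.4 / 142.04 = 1.284 mol
n/ν for BaCl2 = 2.276/1 = 2.276
n/ν for Na2SO4 = 1.284/1 = 1.284
Smallest n/ν is Na2SO4 → limiting reagent.
n(NaCl) = (2/1) × 1.284 = 2.568 mol
mass = 2.568 × 58.44 = 150.1 g

150 g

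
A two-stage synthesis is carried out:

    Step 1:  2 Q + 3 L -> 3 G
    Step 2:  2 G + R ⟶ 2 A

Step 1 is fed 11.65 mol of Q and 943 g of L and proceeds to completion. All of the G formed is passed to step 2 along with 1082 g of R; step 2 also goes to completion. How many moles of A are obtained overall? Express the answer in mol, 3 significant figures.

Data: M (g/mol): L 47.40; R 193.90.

11.2 mol

Step 1:
n(Q) = 11.65 mol
n(L) = 943.0 / 47.40 = 19.89 mol
n/ν for Q = 11.65/2 = 5.825
n/ν for L = 19.89/3 = 6.630
Smallest n/ν is Q → limiting reagent.
n(G) produced = (3/2) × 11.65 = 17.48 mol
Step 2:
n(G) available = 17.48 mol
n(R) = 1082 / 193.90 = 5.580 mol
n/ν for G = 17.48/2 = 8.740
n/ν for R = 5.580/1 = 5.580
Smallest n/ν is R → limiting reagent.
n(A) = (2/1) × 5.580 = 11.16 mol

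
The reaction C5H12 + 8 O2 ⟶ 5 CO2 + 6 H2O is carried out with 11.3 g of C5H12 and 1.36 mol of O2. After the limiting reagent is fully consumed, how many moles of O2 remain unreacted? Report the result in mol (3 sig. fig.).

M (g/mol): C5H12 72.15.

n(C5H12) = 11.30 / 72.15 = 0.1566 mol
n(O2) = 1.360 mol
n/ν for C5H12 = 0.1566/1 = 0.1566
n/ν for O2 = 1.360/8 = 0.1700
Smallest n/ν is C5H12 → limiting reagent.
O2 consumed = (8/1) × 0.1566 = 1.253 mol
O2 remaining = 1.360 − 1.253 = 0.1070 mol

0.107 mol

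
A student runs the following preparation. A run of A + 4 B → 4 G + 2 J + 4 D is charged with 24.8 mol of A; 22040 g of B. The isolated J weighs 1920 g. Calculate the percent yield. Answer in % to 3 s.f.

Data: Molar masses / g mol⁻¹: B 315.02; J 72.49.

n(A) = 24.80 mol
n(B) = 22040 / 315.02 = 69.96 mol
n/ν → A: 24.80, B: 17.49; B is limiting.
theoretical n(J) = (2/4) × 69.96 = 34.98 mol → 2536 g
% yield = 1920 / 2536 × 100 = 75.71 %

75.7 %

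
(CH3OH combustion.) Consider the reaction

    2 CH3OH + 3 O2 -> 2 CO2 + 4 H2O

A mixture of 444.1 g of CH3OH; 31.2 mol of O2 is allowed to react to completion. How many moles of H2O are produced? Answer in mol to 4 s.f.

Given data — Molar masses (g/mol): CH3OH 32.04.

27.72 mol

n(CH3OH) = 444.1 / 32.04 = 13.86 mol
n(O2) = 31.20 mol
n/ν for CH3OH = 13.86/2 = 6.930
n/ν for O2 = 31.20/3 = 10.40
Smallest n/ν is CH3OH → limiting reagent.
n(H2O) = (4/2) × 13.86 = 27.72 mol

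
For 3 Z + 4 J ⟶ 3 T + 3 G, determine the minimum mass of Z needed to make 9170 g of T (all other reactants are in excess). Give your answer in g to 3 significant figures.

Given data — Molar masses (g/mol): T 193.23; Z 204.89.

9720 g

n(T) = 9170 / 193.23 = 47.46 mol
n(Z) = (3/3) × 47.46 = 47.46 mol
mass = 47.46 × 204.89 = 9724 g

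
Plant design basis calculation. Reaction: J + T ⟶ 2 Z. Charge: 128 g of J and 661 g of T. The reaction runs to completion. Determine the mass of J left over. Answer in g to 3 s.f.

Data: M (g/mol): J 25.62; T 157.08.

20.2 g

n(J) = 128.0 / 25.62 = 4.996 mol
n(T) = 661.0 / 157.08 = 4.208 mol
n/ν for J = 4.996/1 = 4.996
n/ν for T = 4.208/1 = 4.208
Smallest n/ν is T → limiting reagent.
J consumed = (1/1) × 4.208 = 4.208 mol
J remaining = 4.996 − 4.208 = 0.7880 mol
mass = 0.7880 × 25.62 = 20.19 g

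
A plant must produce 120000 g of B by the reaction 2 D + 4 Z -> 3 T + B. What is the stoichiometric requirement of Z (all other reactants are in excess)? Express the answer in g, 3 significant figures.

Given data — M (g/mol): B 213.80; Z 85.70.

192000 g

n(B) = 120000 / 213.80 = 561.3 mol
n(Z) = (4/1) × 561.3 = 2245 mol
mass = 2245 × 85.70 = 192400 g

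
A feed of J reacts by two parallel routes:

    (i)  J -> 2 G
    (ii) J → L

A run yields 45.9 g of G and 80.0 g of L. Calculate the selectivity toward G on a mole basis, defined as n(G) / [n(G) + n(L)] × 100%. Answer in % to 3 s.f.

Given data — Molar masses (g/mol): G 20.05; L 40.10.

53.4 %

n(G) = 45.9 / 20.05 = 2.289 mol
n(L) = 80.0 / 40.10 = 1.995 mol
selectivity = 2.289/(2.289+1.995) × 100 = 53.43 %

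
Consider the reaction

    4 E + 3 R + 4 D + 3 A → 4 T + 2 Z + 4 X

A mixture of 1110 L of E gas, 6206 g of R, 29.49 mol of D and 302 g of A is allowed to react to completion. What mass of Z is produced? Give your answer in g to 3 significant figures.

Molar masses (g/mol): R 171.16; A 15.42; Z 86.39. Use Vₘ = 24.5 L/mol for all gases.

1130 g

n(E) = 1110 / 24.5 = 45.31 mol
n(R) = 6206 / 171.16 = 36.26 mol
n(D) = 29.49 mol
n(A) = 302.0 / 15.42 = 19.58 mol
n/ν → E: 11.33, R: 12.09, D: 7.373, A: 6.527; A is limiting.
n(Z) = (2/3) × 19.58 = 13.05 mol
mass = 13.05 × 86.39 = 1127 g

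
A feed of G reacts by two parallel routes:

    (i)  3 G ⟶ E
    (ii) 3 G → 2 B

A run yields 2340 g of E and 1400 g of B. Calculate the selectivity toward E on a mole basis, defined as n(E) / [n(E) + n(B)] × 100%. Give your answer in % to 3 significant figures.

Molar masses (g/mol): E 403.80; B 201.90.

45.5 %

n(E) = 2340 / 403.80 = 5.795 mol
n(B) = 1400 / 201.90 = 6.934 mol
selectivity = 5.795/(5.795+6.934) × 100 = 45.53 %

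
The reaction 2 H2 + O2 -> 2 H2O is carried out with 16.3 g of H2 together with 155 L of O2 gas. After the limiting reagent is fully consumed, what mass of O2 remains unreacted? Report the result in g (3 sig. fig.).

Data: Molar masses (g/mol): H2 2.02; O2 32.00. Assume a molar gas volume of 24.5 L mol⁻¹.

n(H2) = 16.30 / 2.02 = 8.069 mol
n(O2) = 155.0 / 24.5 = 6.327 mol
n/ν for H2 = 8.069/2 = 4.035
n/ν for O2 = 6.327/1 = 6.327
Smallest n/ν is H2 → limiting reagent.
O2 consumed = (1/2) × 8.069 = 4.035 mol
O2 remaining = 6.327 − 4.035 = 2.292 mol
mass = 2.292 × 32.00 = 73.34 g

73.3 g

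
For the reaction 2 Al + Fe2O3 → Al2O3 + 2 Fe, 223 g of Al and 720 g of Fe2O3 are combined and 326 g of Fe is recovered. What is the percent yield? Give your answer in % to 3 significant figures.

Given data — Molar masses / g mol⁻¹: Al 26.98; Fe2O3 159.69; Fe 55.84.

n(Al) = 223.0 / 26.98 = 8.265 mol
n(Fe2O3) = 720.0 / 159.69 = 4.509 mol
n/ν for Al = 8.265/2 = 4.133
n/ν for Fe2O3 = 4.509/1 = 4.509
Smallest n/ν is Al → limiting reagent.
theoretical n(Fe) = (2/2) × 8.265 = 8.265 mol → 461.5 g
% yield = 326 / 461.5 × 100 = 70.64 %

70.6 %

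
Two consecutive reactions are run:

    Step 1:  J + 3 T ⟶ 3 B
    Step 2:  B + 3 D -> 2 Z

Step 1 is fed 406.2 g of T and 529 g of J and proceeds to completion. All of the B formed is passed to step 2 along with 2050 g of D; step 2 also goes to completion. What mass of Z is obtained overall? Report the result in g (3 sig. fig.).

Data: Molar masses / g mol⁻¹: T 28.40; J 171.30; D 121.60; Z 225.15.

2530 g

Step 1:
n(T) = 406.2 / 28.40 = 14.30 mol
n(J) = 529.0 / 171.30 = 3.088 mol
n/ν for T = 14.30/3 = 4.767
n/ν for J = 3.088/1 = 3.088
Smallest n/ν is J → limiting reagent.
n(B) produced = (3/1) × 3.088 = 9.264 mol
Step 2:
n(B) available = 9.264 mol
n(D) = 2050 / 121.60 = 16.86 mol
n/ν for B = 9.264/1 = 9.264
n/ν for D = 16.86/3 = 5.620
Smallest n/ν is D → limiting reagent.
n(Z) = (2/3) × 16.86 = 11.24 mol
mass = 11.24 × 225.15 = 2531 g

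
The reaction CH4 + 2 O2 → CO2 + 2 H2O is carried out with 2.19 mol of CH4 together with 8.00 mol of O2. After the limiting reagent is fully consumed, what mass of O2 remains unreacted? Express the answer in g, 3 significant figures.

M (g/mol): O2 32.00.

116 g

n(CH4) = 2.190 mol
n(O2) = 8.000 mol
n/ν for CH4 = 2.190/1 = 2.190
n/ν for O2 = 8.000/2 = 4.000
Smallest n/ν is CH4 → limiting reagent.
O2 consumed = (2/1) × 2.190 = 4.380 mol
O2 remaining = 8.000 − 4.380 = 3.620 mol
mass = 3.620 × 32.00 = 115.8 g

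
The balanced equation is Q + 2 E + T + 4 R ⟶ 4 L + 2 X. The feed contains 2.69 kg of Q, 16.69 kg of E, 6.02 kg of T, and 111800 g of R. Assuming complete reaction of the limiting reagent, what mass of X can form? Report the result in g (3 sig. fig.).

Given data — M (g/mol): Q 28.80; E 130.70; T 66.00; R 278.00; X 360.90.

46100 g

n(Q) = 2.690×1000 / 28.80 = 93.40 mol
n(E) = 16.69×1000 / 130.70 = 127.7 mol
n(T) = 6.020×1000 / 66.00 = 91.21 mol
n(R) = 111800 / 278.00 = 402.2 mol
n/ν for Q = 93.40/1 = 93.40
n/ν for E = 127.7/2 = 63.85
n/ν for T = 91.21/1 = 91.21
n/ν for R = 402.2/4 = 100.6
Smallest n/ν is E → limiting reagent.
n(X) = (2/2) × 127.7 = 127.7 mol
mass = 127.7 × 360.90 = 46090 g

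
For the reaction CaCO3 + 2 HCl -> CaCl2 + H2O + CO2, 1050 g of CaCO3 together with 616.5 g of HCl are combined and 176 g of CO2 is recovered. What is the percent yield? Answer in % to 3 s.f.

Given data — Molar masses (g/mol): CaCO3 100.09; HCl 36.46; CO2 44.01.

47.3 %

n(CaCO3) = 1050 / 100.09 = 10.49 mol
n(HCl) = 616.5 / 36.46 = 16.91 mol
n/ν for CaCO3 = 10.49/1 = 10.49
n/ν for HCl = 16.91/2 = 8.455
Smallest n/ν is HCl → limiting reagent.
theoretical n(CO2) = (1/2) × 16.91 = 8.455 mol → 372.1 g
% yield = 176 / 372.1 × 100 = 47.30 %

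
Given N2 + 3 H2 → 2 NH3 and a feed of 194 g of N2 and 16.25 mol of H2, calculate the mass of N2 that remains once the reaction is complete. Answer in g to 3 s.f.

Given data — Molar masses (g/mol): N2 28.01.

n(N2) = 194.0 / 28.01 = 6.926 mol
n(H2) = 16.25 mol
n/ν for N2 = 6.926/1 = 6.926
n/ν for H2 = 16.25/3 = 5.417
Smallest n/ν is H2 → limiting reagent.
N2 consumed = (1/3) × 16.25 = 5.417 mol
N2 remaining = 6.926 − 5.417 = 1.509 mol
mass = 1.509 × 28.01 = 42.27 g

42.3 g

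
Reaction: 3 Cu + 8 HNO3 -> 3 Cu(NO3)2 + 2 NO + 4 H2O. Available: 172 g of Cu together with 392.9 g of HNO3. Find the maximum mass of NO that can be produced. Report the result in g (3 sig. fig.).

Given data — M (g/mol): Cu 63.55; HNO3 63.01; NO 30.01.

46.8 g

n(Cu) = 172.0 / 63.55 = 2.707 mol
n(HNO3) = 392.9 / 63.01 = 6.236 mol
n/ν → Cu: 0.9023, HNO3: 0.7795; HNO3 is limiting.
n(NO) = (2/8) × 6.236 = 1.559 mol
mass = 1.559 × 30.01 = 46.79 g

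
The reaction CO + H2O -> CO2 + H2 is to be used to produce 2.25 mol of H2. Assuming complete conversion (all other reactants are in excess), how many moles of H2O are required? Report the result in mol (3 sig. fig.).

n(H2) = 2.250 mol
n(H2O) = (1/1) × 2.250 = 2.250 mol

2.25 mol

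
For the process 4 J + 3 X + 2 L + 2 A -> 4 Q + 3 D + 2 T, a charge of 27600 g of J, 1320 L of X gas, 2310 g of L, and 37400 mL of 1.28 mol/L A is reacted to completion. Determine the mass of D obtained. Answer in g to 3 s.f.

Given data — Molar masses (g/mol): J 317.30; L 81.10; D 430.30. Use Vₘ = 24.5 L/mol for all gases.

n(J) = 27600 / 317.30 = 86.98 mol
n(X) = 1320 / 24.5 = 53.88 mol
n(L) = 2310 / 81.10 = 28.48 mol
n(A) = 1.28 × 37400/1000 = 47.87 mol
n/ν for J = 86.98/4 = 21.75
n/ν for X = 53.88/3 = 17.96
n/ν for L = 28.48/2 = 14.24
n/ν for A = 47.87/2 = 23.94
Smallest n/ν is L → limiting reagent.
n(D) = (3/2) × 28.48 = 42.72 mol
mass = 42.72 × 430.30 = 18380 g

18400 g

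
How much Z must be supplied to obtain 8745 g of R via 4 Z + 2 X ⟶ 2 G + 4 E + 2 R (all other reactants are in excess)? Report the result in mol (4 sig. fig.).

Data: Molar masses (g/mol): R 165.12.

n(R) = 8745 / 165.12 = 52.96 mol
n(Z) = (4/2) × 52.96 = 105.9 mol

105.9 mol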